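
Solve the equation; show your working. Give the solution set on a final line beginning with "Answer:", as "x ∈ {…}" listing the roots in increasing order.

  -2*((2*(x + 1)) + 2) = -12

Step 1. [-2*((2*(x + 1)) + 2) = -12] -2·(inner) — divide through by -2 ⇒ div: (2*(x + 1)) + 2 = 6.
Step 2. [(2*(x + 1)) + 2 = 6] peel the +2: subtract 2 from each side, so sub: 2*(x + 1) = 4.
Step 3. [2*(x + 1) = 4] LHS = 2·(…); ÷2 both sides. So div: x + 1 = 2.
Step 4. [x + 1 = 2] subtract 1: x sits inside (… + 1) ⇒ sub: x = 1.

Answer: x ∈ {1}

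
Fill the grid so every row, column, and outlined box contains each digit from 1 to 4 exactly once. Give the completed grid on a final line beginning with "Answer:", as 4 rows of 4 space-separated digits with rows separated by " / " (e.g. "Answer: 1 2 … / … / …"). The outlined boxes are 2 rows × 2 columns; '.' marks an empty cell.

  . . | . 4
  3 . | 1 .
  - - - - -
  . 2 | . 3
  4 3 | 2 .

Step 1. [r1c1∈{1,2}] r1c1 is the only open cell in row 1 admitting 2 ⇒ r1c1=2.
Step 2. [r2c4∈{2}] r2c4's peers cover all but 2 ⇒ r2c4=2.
Step 3. [r4c4∈{1}] r4c4's peers cover all but 1, so r4c4=1.
Step 4. [r3c1∈{1}] r3c1 is down to just 1 ⇒ r3c1=1.
Step 5. [r3c3∈{4}] r3c3 has the single candidate 4, so r3c3=4.
Step 6. [r1c2∈{1}] r1c2 has the single candidate 1. So r1c2=1.
Step 7. [r1c3∈{3}] nothing but 3 survives at r1c3, so r1c3=3.
Step 8. [r2c2∈{4}] r2c2's peers cover all but 4. So r2c2=4.

Answer: 2 1 3 4 / 3 4 1 2 / 1 2 4 3 / 4 3 2 1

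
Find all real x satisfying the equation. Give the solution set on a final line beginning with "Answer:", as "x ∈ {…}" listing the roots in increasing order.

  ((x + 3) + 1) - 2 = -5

Step 1. [((x + 3) + 1) - 2 = -5] add 2: x sits inside (… - 2) ⇒ sub: (x + 3) + 1 = -3.
Step 2. [(x + 3) + 1 = -3] subtract 1: x sits inside (… + 1) ⇒ sub: x + 3 = -4.
Step 3. [x + 3 = -4] subtract 3: x sits inside (… + 3) ⇒ sub: x = -7.

Answer: x ∈ {-7}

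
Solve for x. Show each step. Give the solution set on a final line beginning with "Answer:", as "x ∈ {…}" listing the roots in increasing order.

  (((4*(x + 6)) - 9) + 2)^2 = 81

Step 1. [(((4*(x + 6)) - 9) + 2)^2 = 81] LHS squared, RHS 81 ≥ 0: apply √ (±) ⇒ sqrt: ((4*(x + 6)) - 9) + 2 = 9 or -9.
Step 2. [((4*(x + 6)) - 9) + 2 = 9 or -9] 2 comes off first (subtract 2), so sub: (4*(x + 6)) - 9 = 7 or -11.
Step 3. [(4*(x + 6)) - 9 = 7 or -11] the outer -9 inverts by adding 9 ⇒ sub: 4*(x + 6) = 16 or -2.
Step 4. [4*(x + 6) = 16 or -2] LHS = 4·(…); ÷4 both sides. So div: x + 6 = 4 or -1/2.
Step 5. [x + 6 = 4 or -1/2] 6 comes off first (subtract 6). So sub: x = -2 or -13/2.

Answer: x ∈ {-13/2, -2}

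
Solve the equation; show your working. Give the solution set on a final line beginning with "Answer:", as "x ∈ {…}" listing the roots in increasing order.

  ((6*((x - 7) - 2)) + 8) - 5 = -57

Step 1. [((6*((x - 7) - 2)) + 8) - 5 = -57] peel the -5: add 5 from each side, so sub: (6*((x - 7) - 2)) + 8 = -52.
Step 2. [(6*((x - 7) - 2)) + 8 = -52] subtract 8: x sits inside (… + 8). So sub: 6*((x - 7) - 2) = -60.
Step 3. [6*((x - 7) - 2) = -60] leading coefficient 6: divide by 6. So div: (x - 7) - 2 = -10.
Step 4. [(x - 7) - 2 = -10] -2 is outermost — add 2 both sides ⇒ sub: x - 7 = -8.
Step 5. [x - 7 = -8] the outer -7 inverts by adding 7, so sub: x = -1.

Answer: x ∈ {-1}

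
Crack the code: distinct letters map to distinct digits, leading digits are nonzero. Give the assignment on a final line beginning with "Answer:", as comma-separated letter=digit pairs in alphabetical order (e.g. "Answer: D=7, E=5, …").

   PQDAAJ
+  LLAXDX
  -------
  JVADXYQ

Step 1. [col 1: J + X ≡ Q (mod 10)] column 1 (J + X ≡ Q (mod 10), carry-in 0) doesn't pin J yet; pick J=1 and continue. So J=1.
Step 2. [col 1: J + X ≡ Q (mod 10)] several values work for Q in column 1 (J + X ≡ Q (mod 10), carry-in 0); try Q=6, so Q=6.
Step 3. [col 1: J + X ≡ Q (mod 10)] from column 1 (J=1, Q=6, carry-in 0, digits 1,6 already taken and all letters distinct): X must equal 5 ⇒ X=5.
Step 4. [col 2: A + D ≡ Y (mod 10)] no forcing yet in column 2 (carry-in 0); Y=3 is free and consistent — try it. So Y=3.
Step 5. [col 2: A + D ≡ Y (mod 10)] column 2 (A + D ≡ Y (mod 10), carry-in 0) doesn't pin D yet; pick D=4 and continue, so D=4.
Step 6. [col 2: A + D ≡ Y (mod 10)] from column 2 (D=4, Y=3, carry-in 0, digits 1,3,4,5,6 already taken and all letters distinct): A must equal 9. So A=9.
Step 7. [col 5: Q + L ≡ A (mod 10)] column 5 reads Q+L+carry(1)=A with Q=6, A=9; with digits 1,3,4,5,6,9 already taken and all letters distinct, the only value for L is 2 ⇒ L=2.
Step 8. [col 6: P + L ≡ V (mod 10)] column 6: given L=2, carry-in 0, and digits 1,2,3,4,5,6,9 already taken and all letters distinct, P+L≡V (mod 10) forces P=8, so P=8.
Step 9. [col 6: P + L ≡ V (mod 10)] column 6 reads P+L+carry(0)=V with P=8, L=2; with digits 1,2,3,4,5,6,8,9 already taken and all letters distinct, the only value for V is 0. So V=0.

Answer: A=9, D=4, J=1, L=2, P=8, Q=6, V=0, X=5, Y=3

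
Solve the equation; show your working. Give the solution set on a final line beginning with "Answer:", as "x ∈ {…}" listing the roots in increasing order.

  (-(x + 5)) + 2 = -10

Step 1. [(-(x + 5)) + 2 = -10] 2 comes off first (subtract 2), so sub: -(x + 5) = -12.
Step 2. [-(x + 5) = -12] LHS negated; negate both sides ⇒ neg: x + 5 = 12.
Step 3. [x + 5 = 12] subtract 5: x sits inside (… + 5), so sub: x = 7.

Answer: x ∈ {7}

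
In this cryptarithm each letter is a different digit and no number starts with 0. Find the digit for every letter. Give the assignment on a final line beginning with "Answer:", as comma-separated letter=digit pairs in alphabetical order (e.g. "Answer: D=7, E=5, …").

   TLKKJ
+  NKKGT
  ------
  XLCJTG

Step 1. [X] X is the leading digit of a 6-digit sum of two 5-digit numbers; the final carry is exactly 1. So X=1.
Step 2. [col 1: J + T ≡ G (mod 10)] G=0 is one option consistent with column 1 (J + T ≡ G (mod 10), carry-in 0) — take it. So G=0.
Step 3. [col 1: J + T ≡ G (mod 10)] no forcing yet in column 1 (carry-in 0); T=4 is free and consistent — try it. So T=4.
Step 4. [col 1: J + T ≡ G (mod 10)] from column 1 (T=4, G=0, carry-in 0, digits 0,1,4 already taken and all letters distinct): J must equal 6. So J=6.
Step 5. [col 2: K + G ≡ T (mod 10)] column 2: given G=0, T=4, carry-in 1, and digits 0,1,4,6 already taken and all letters distinct, K+G≡T (mod 10) forces K=3. So K=3.
Step 6. [col 4: L + K ≡ C (mod 10)] column 4 (L + K ≡ C (mod 10), carry-in 0) doesn't pin C yet; pick C=5 and continue ⇒ C=5.
Step 7. [col 4: L + K ≡ C (mod 10)] in column 4 we have L+K≡C with carry-in 0; given K=3, C=5 and digits 0,1,3,4,5,6 already taken and all letters distinct, that pins L to 2, so L=2.
Step 8. [col 5: T + N ≡ L (mod 10)] column 5 reads T+N+carry(0)=L with T=4, L=2; with digits 0,1,2,3,4,5,6 already taken and all letters distinct, the only value for N is 8. So N=8.

Answer: C=5, G=0, J=6, K=3, L=2, N=8, T=4, X=1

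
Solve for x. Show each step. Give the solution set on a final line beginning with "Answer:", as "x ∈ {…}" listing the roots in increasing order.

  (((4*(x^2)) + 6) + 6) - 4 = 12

Step 1. [(((4*(x^2)) + 6) + 6) - 4 = 12] peel the -4: add 4 from each side. So sub: ((4*(x^2)) + 6) + 6 = 16.
Step 2. [((4*(x^2)) + 6) + 6 = 16] 6 comes off first (subtract 6). So sub: (4*(x^2)) + 6 = 10.
Step 3. [(4*(x^2)) + 6 = 10] the outer +6 inverts by subtracting 6 ⇒ sub: 4*(x^2) = 4.
Step 4. [4*(x^2) = 4] 4 out front; divide by 4. So div: x^2 = 1.
Step 5. [x^2 = 1] √ both sides: 1 ≥ 0 gives two branches. So sqrt: x = 1 or -1.

Answer: x ∈ {-1, 1}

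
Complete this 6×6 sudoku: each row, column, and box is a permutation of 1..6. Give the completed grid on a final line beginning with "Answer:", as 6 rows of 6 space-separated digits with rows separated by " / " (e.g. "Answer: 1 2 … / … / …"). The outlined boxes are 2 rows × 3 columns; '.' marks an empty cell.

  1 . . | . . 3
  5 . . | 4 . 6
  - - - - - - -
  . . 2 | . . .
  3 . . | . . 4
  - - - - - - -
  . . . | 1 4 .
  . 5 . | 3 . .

Step 1. [r6c5∈{2,6}] r6c5 is the only open cell in box 6 admitting 6, so r6c5=6.
Step 2. [r4c3∈{1,5,6}] r4c3 is the only open cell in col 3 admitting 5, so r4c3=5.
Step 3. [r3c6∈{1,5}] 1 has one home in col 6: r3c6 ⇒ r3c6=1.
Step 4. [r4c5∈{2}] nothing but 2 survives at r4c5, so r4c5=2.
Step 5. [r2c2∈{2,3}] 2 has one home in row 2: r2c2, so r2c2=2.
Step 6. [r4c4∈{6}] only 6 remains possible at r4c4 ⇒ r4c4=6.
Step 7. [r3c4∈{5}] r3c4 has the single candidate 5, so r3c4=5.
Step 8. [r5c2∈{3,6}] r5c2 is the only open cell in col 2 admitting 3. So r5c2=3.
Step 9. [r6c6∈{2}] r6c6's peers cover all but 2 ⇒ r6c6=2.
Step 10. [r6c1∈{4}] r6c1's peers cover all but 4 ⇒ r6c1=4.
Step 11. [r3c1∈{6}] r3c1 has the single candidate 6 ⇒ r3c1=6.
Step 12. [r1c2∈{4,6}] across col 2, 6 lands solely at r1c2. So r1c2=6.
Step 13. [r1c5∈{5}] r1c5 has the single candidate 5. So r1c5=5.
Step 14. [r3c5∈{3}] only 3 remains possible at r3c5. So r3c5=3.
Step 15. [r4c2∈{1}] r4c2 is down to just 1. So r4c2=1.
Step 16. [r1c4∈{2}] r1c4 has the single candidate 2, so r1c4=2.
Step 17. [r5c1∈{2}] r5c1 has the single candidate 2. So r5c1=2.
Step 18. [r3c2∈{4}] r3c2 has the single candidate 4, so r3c2=4.
Step 19. [r2c3∈{3}] r2c3's peers cover all but 3. So r2c3=3.
Step 20. [r5c6∈{5}] nothing but 5 survives at r5c6, so r5c6=5.
Step 21. [r5c3∈{6}] r5c3's peers cover all but 6, so r5c3=6.
Step 22. [r2c5∈{1}] r2c5 is down to just 1 ⇒ r2c5=1.
Step 23. [r1c3∈{4}] nothing but 4 survives at r1c3 ⇒ r1c3=4.
Step 24. [r6c3∈{1}] r6c3 has the single candidate 1. So r6c3=1.

Answer: 1 6 4 2 5 3 / 5 2 3 4 1 6 / 6 4 2 5 3 1 / 3 1 5 6 2 4 / 2 3 6 1 4 5 / 4 5 1 3 6 2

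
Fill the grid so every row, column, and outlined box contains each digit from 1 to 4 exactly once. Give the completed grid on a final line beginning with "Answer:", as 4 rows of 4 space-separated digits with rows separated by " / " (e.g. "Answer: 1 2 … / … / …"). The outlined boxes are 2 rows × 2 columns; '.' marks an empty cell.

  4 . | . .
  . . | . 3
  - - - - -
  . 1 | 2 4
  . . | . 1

Step 1. [r2c2∈{2}] nothing but 2 survives at r2c2. So r2c2=2.
Step 2. [r3c1∈{3}] only 3 remains possible at r3c1, so r3c1=3.
Step 3. [r2c1∈{1}] r2c1 is down to just 1. So r2c1=1.
Step 4. [r1c2∈{3}] r1c2 has the single candidate 3. So r1c2=3.
Step 5. [r4c2∈{4}] r4c2's peers cover all but 4. So r4c2=4.
Step 6. [r1c4∈{2}] r1c4 is down to just 2. So r1c4=2.
Step 7. [r1c3∈{1}] r1c3's peers cover all but 1 ⇒ r1c3=1.
Step 8. [r4c1∈{2}] nothing but 2 survives at r4c1. So r4c1=2.
Step 9. [r2c3∈{4}] nothing but 4 survives at r2c3, so r2c3=4.
Step 10. [r4c3∈{3}] r4c3 is down to just 3. So r4c3=3.

Answer: 4 3 1 2 / 1 2 4 3 / 3 1 2 4 / 2 4 3 1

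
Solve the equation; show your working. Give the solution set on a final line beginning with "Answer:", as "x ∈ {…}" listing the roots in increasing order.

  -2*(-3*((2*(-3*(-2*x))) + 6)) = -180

Step 1. [-2*(-3*((2*(-3*(-2*x))) + 6)) = -180] -2 out front; divide by -2 ⇒ div: -3*((2*(-3*(-2*x))) + 6) = 90.
Step 2. [-3*((2*(-3*(-2*x))) + 6) = 90] -3 out front; divide by -3 ⇒ div: (2*(-3*(-2*x))) + 6 = -30.
Step 3. [(2*(-3*(-2*x))) + 6 = -30] +6 is outermost — subtract 6 both sides ⇒ sub: 2*(-3*(-2*x)) = -36.
Step 4. [2*(-3*(-2*x)) = -36] divide by the outer 2. So div: -3*(-2*x) = -18.
Step 5. [-3*(-2*x) = -18] -3 out front; divide by -3, so div: -2*x = 6.
Step 6. [-2*x = 6] -2·(inner) — divide through by -2. So div: x = -3.

Answer: x ∈ {-3}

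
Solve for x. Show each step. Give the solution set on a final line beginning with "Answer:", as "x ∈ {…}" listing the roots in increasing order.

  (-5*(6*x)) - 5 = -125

Step 1. [(-5*(6*x)) - 5 = -125] -5 | LHS and -5 | -125: pull -5 out, so factor: (6*x) + 1 = 25.
Step 2. [(6*x) + 1 = 25] +1 is outermost — subtract 1 both sides ⇒ sub: 6*x = 24.
Step 3. [6*x = 24] 6 out front; divide by 6. So div: x = 4.

Answer: x ∈ {4}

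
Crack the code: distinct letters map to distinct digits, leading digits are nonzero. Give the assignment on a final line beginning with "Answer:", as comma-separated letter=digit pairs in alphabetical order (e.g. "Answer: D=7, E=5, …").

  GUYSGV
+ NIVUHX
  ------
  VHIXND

Step 1. [col 1: V + X ≡ D (mod 10)] D=7 is one option consistent with column 1 (V + X ≡ D (mod 10), carry-in 0) — take it, so D=7.
Step 2. [col 1: V + X ≡ D (mod 10)] V=3 is one option consistent with column 1 (V + X ≡ D (mod 10), carry-in 0) — take it ⇒ V=3.
Step 3. [col 1: V + X ≡ D (mod 10)] from column 1 (V=3, D=7, carry-in 0, digits 3,7 already taken and all letters distinct): X must equal 4. So X=4.
Step 4. [col 2: G + H ≡ N (mod 10)] column 2 (G + H ≡ N (mod 10), carry-in 0) doesn't pin G yet; pick G=2 and continue ⇒ G=2.
Step 5. [col 2: G + H ≡ N (mod 10)] column 2 (G + H ≡ N (mod 10), carry-in 0) doesn't pin N yet; pick N=1 and continue. So N=1.
Step 6. [col 2: G + H ≡ N (mod 10)] from column 2 (G=2, N=1, carry-in 0, digits 1,2,3,4,7 already taken and all letters distinct): H must equal 9. So H=9.
Step 7. [col 3: S + U ≡ X (mod 10)] several values work for U in column 3 (S + U ≡ X (mod 10), carry-in 1); try U=8, so U=8.
Step 8. [col 3: S + U ≡ X (mod 10)] in column 3 we have S+U≡X with carry-in 1; given U=8, X=4 and digits 1,2,3,4,7,8,9 already taken and all letters distinct, that pins S to 5, so S=5.
Step 9. [col 4: Y + V ≡ I (mod 10)] column 4 reads Y+V+carry(1)=I with V=3; with digits 1,2,3,4,5,7,8,9 already taken and all letters distinct, the only value for Y is 6 ⇒ Y=6.
Step 10. [col 4: Y + V ≡ I (mod 10)] column 4 reads Y+V+carry(1)=I with Y=6, V=3; with digits 1,2,3,4,5,6,7,8,9 already taken and all letters distinct, the only value for I is 0, so I=0.

Answer: D=7, G=2, H=9, I=0, N=1, S=5, U=8, V=3, X=4, Y=6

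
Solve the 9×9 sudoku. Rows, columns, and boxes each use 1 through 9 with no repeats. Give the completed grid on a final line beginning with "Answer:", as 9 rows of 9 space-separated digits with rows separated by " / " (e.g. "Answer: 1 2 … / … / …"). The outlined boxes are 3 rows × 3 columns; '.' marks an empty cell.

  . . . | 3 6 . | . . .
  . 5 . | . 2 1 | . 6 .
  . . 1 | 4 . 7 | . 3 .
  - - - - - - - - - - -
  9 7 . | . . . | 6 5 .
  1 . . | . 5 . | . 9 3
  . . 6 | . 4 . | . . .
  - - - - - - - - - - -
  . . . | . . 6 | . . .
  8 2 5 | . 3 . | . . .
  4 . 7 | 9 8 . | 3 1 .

Step 1. [r2c4∈{8}] r2c4 is down to just 8, so r2c4=8.
Step 2. [r7c4∈{1,2,5,7}] r7c4 is the only open cell in col 4 admitting 5 ⇒ r7c4=5.
Step 3. [r7c5∈{1,7}] col 5 places 7 nowhere but r7c5 ⇒ r7c5=7.
Step 4. [r7c1∈{3}] r7c1's peers cover all but 3, so r7c1=3.
Step 5. [r7c3∈{9}] only 9 remains possible at r7c3, so r7c3=9.
Step 6. [r9c9∈{2,5,6}] 5 has one home in row 9: r9c9, so r9c9=5.
Step 7. [r3c7∈{2,5,8,9}] 5 has one home in row 3: r3c7. So r3c7=5.
Step 8. [r6c6∈{2,3,8,9}] r6c6 is the only open cell in row 6 admitting 9. So r6c6=9.
Step 9. [r8c9∈{4,6,7,9}] 6 has one home in row 8: r8c9. So r8c9=6.
Step 10. [r8c7∈{4,7,9}] r8c7 is the only open cell in row 8 admitting 9 ⇒ r8c7=9.
Step 11. [r2c9∈{4,7,9}] row 2 places 9 nowhere but r2c9. So r2c9=9.
Step 12. [r8c8∈{4,7}] row 8 places 7 nowhere but r8c8, so r8c8=7.
Step 13. [r1c2∈{4,8,9}] 9 has one home in row 1: r1c2, so r1c2=9.
Step 14. [r5c2∈{4,8}] 4 has one home in col 2: r5c2. So r5c2=4.
Step 15. [r4c9∈{1,2,4,8}] r4c9 is the only open cell in row 4 admitting 4 ⇒ r4c9=4.
Step 16. [r4c6∈{2,3,8}] in col 6, 3 fits only at r4c6. So r4c6=3.
Step 17. [r4c3∈{2,8}] in row 4, 8 fits only at r4c3, so r4c3=8.
Step 18. [r5c3∈{2}] only 2 remains possible at r5c3 ⇒ r5c3=2.
Step 19. [r1c3∈{4}] only 4 remains possible at r1c3 ⇒ r1c3=4.
Step 20. [r7c8∈{2,4,8}] 4 has one home in col 8: r7c8 ⇒ r7c8=4.
Step 21. [r3c1∈{2,6}] in col 1, 6 fits only at r3c1, so r3c1=6.
Step 22. [r3c9∈{2,8}] across row 3, 2 lands solely at r3c9, so r3c9=2.
Step 23. [r1c8∈{8}] r1c8 has the single candidate 8, so r1c8=8.
Step 24. [r4c5∈{1}] nothing but 1 survives at r4c5, so r4c5=1.
Step 25. [r7c7∈{2,8}] 2 has one home in row 7: r7c7 ⇒ r7c7=2.
Step 26. [r2c1∈{7}] r2c1's peers cover all but 7 ⇒ r2c1=7.
Step 27. [r5c4∈{6,7}] 6 has one home in row 5: r5c4. So r5c4=6.
Step 28. [r5c7∈{7,8}] in row 5, 7 fits only at r5c7 ⇒ r5c7=7.
Step 29. [r6c7∈{1,8}] in col 7, 8 fits only at r6c7, so r6c7=8.
Step 30. [r4c4∈{2}] nothing but 2 survives at r4c4. So r4c4=2.
Step 31. [r1c7∈{1}] r1c7's peers cover all but 1, so r1c7=1.
Step 32. [r1c6∈{5}] nothing but 5 survives at r1c6, so r1c6=5.
Step 33. [r5c6∈{8}] only 8 remains possible at r5c6. So r5c6=8.
Step 34. [r6c2∈{3}] r6c2's peers cover all but 3 ⇒ r6c2=3.
Step 35. [r1c1∈{2}] only 2 remains possible at r1c1 ⇒ r1c1=2.
Step 36. [r3c5∈{9}] nothing but 9 survives at r3c5. So r3c5=9.
Step 37. [r6c8∈{2}] nothing but 2 survives at r6c8. So r6c8=2.
Step 38. [r7c2∈{1}] r7c2 has the single candidate 1, so r7c2=1.
Step 39. [r7c9∈{8}] only 8 remains possible at r7c9. So r7c9=8.
Step 40. [r6c9∈{1}] r6c9 is down to just 1. So r6c9=1.
Step 41. [r9c2∈{6}] r9c2 has the single candidate 6. So r9c2=6.
Step 42. [r6c1∈{5}] r6c1 has the single candidate 5, so r6c1=5.
Step 43. [r2c7∈{4}] r2c7's peers cover all but 4 ⇒ r2c7=4.
Step 44. [r3c2∈{8}] only 8 remains possible at r3c2, so r3c2=8.
Step 45. [r8c6∈{4}] r8c6 has the single candidate 4. So r8c6=4.
Step 46. [r9c6∈{2}] r9c6 is down to just 2 ⇒ r9c6=2.
Step 47. [r6c4∈{7}] only 7 remains possible at r6c4. So r6c4=7.
Step 48. [r1c9∈{7}] only 7 remains possible at r1c9 ⇒ r1c9=7.
Step 49. [r2c3∈{3}] r2c3 has the single candidate 3, so r2c3=3.
Step 50. [r8c4∈{1}] r8c4 has the single candidate 1 ⇒ r8c4=1.

Answer: 2 9 4 3 6 5 1 8 7 / 7 5 3 8 2 1 4 6 9 / 6 8 1 4 9 7 5 3 2 / 9 7 8 2 1 3 6 5 4 / 1 4 2 6 5 8 7 9 3 / 5 3 6 7 4 9 8 2 1 / 3 1 9 5 7 6 2 4 8 / 8 2 5 1 3 4 9 7 6 / 4 6 7 9 8 2 3 1 5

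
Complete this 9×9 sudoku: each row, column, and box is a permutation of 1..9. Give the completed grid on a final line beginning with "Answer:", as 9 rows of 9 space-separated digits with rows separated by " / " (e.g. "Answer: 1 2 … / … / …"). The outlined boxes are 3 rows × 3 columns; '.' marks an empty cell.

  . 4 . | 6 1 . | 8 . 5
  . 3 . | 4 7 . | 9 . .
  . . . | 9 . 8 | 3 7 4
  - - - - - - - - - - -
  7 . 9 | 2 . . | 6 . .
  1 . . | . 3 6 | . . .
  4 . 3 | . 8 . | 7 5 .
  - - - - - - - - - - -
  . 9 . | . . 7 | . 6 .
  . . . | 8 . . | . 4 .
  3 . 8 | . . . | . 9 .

Step 1. [r1c8∈{2}] r1c8 has the single candidate 2 ⇒ r1c8=2.
Step 2. [r7c9∈{1,2,3,8}] 8 has one home in row 7: r7c9, so r7c9=8.
Step 3. [r8c9∈{1,2,3,7}] 3 has one home in box 9: r8c9. So r8c9=3.
Step 4. [r4c9∈{1}] only 1 remains possible at r4c9. So r4c9=1.
Step 5. [r6c2∈{2,6}] 6 has one home in row 6: r6c2, so r6c2=6.
Step 6. [r6c9∈{2,9}] in row 6, 2 fits only at r6c9 ⇒ r6c9=2.
Step 7. [r7c3∈{1,2,4,5}] across col 3, 4 lands solely at r7c3 ⇒ r7c3=4.
Step 8. [r8c5∈{2,5,6,9}] r8c5 is the only open cell in col 5 admitting 9. So r8c5=9.
Step 9. [r9c5∈{2,4,5,6}] across row 9, 6 lands solely at r9c5 ⇒ r9c5=6.
Step 10. [r9c6∈{1,2,4,5}] r9c6 is the only open cell in row 9 admitting 4. So r9c6=4.
Step 11. [r4c6∈{5}] nothing but 5 survives at r4c6 ⇒ r4c6=5.
Step 12. [r3c5∈{2,5}] box 2 places 5 nowhere but r3c5, so r3c5=5.
Step 13. [r2c1∈{2,5,6,8}] 8 has one home in row 2: r2c1 ⇒ r2c1=8.
Step 14. [r2c3∈{1,2,5,6}] across row 2, 5 lands solely at r2c3 ⇒ r2c3=5.
Step 15. [r5c2∈{2,5,8}] r5c2 is the only open cell in row 5 admitting 5, so r5c2=5.
Step 16. [r7c5∈{2}] r7c5's peers cover all but 2 ⇒ r7c5=2.
Step 17. [r8c6∈{1}] nothing but 1 survives at r8c6 ⇒ r8c6=1.
Step 18. [r9c2∈{1,2,7}] r9c2 is the only open cell in box 7 admitting 1. So r9c2=1.
Step 19. [r3c2∈{2}] nothing but 2 survives at r3c2, so r3c2=2.
Step 20. [r8c1∈{2,5,6}] col 1 places 2 nowhere but r8c1. So r8c1=2.
Step 21. [r8c7∈{5}] r8c7 is down to just 5 ⇒ r8c7=5.
Step 22. [r8c3∈{6,7}] r8c3 is the only open cell in row 8 admitting 6. So r8c3=6.
Step 23. [r4c2∈{8}] r4c2 is down to just 8. So r4c2=8.
Step 24. [r7c4∈{3,5}] in row 7, 3 fits only at r7c4 ⇒ r7c4=3.
Step 25. [r1c6∈{3}] r1c6's peers cover all but 3. So r1c6=3.
Step 26. [r3c1∈{6}] r3c1's peers cover all but 6 ⇒ r3c1=6.
Step 27. [r2c9∈{6}] r2c9 has the single candidate 6. So r2c9=6.
Step 28. [r9c4∈{5}] only 5 remains possible at r9c4 ⇒ r9c4=5.
Step 29. [r8c2∈{7}] r8c2 has the single candidate 7, so r8c2=7.
Step 30. [r5c9∈{9}] only 9 remains possible at r5c9, so r5c9=9.
Step 31. [r3c3∈{1}] nothing but 1 survives at r3c3 ⇒ r3c3=1.
Step 32. [r6c6∈{9}] r6c6's peers cover all but 9, so r6c6=9.
Step 33. [r6c4∈{1}] r6c4's peers cover all but 1, so r6c4=1.
Step 34. [r5c7∈{4}] r5c7 has the single candidate 4 ⇒ r5c7=4.
Step 35. [r1c1∈{9}] r1c1 has the single candidate 9. So r1c1=9.
Step 36. [r9c7∈{2}] r9c7's peers cover all but 2 ⇒ r9c7=2.
Step 37. [r7c1∈{5}] r7c1 has the single candidate 5 ⇒ r7c1=5.
Step 38. [r1c3∈{7}] r1c3 is down to just 7. So r1c3=7.
Step 39. [r2c6∈{2}] r2c6 is down to just 2. So r2c6=2.
Step 40. [r9c9∈{7}] r9c9's peers cover all but 7, so r9c9=7.
Step 41. [r4c8∈{3}] nothing but 3 survives at r4c8. So r4c8=3.
Step 42. [r4c5∈{4}] r4c5 has the single candidate 4. So r4c5=4.
Step 43. [r5c8∈{8}] r5c8's peers cover all but 8, so r5c8=8.
Step 44. [r7c7∈{1}] nothing but 1 survives at r7c7. So r7c7=1.
Step 45. [r5c4∈{7}] r5c4 has the single candidate 7 ⇒ r5c4=7.
Step 46. [r2c8∈{1}] nothing but 1 survives at r2c8. So r2c8=1.
Step 47. [r5c3∈{2}] r5c3's peers cover all but 2. So r5c3=2.

Answer: 9 4 7 6 1 3 8 2 5 / 8 3 5 4 7 2 9 1 6 / 6 2 1 9 5 8 3 7 4 / 7 8 9 2 4 5 6 3 1 / 1 5 2 7 3 6 4 8 9 / 4 6 3 1 8 9 7 5 2 / 5 9 4 3 2 7 1 6 8 / 2 7 6 8 9 1 5 4 3 / 3 1 8 5 6 4 2 9 7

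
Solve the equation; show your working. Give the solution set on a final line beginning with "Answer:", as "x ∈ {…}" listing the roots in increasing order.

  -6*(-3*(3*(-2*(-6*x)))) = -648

Step 1. [-6*(-3*(3*(-2*(-6*x)))) = -648] divide by the outer -6, so div: -3*(3*(-2*(-6*x))) = 108.
Step 2. [-3*(3*(-2*(-6*x))) = 108] -3·(inner) — divide through by -3, so div: 3*(-2*(-6*x)) = -36.
Step 3. [3*(-2*(-6*x)) = -36] divide by the outer 3 ⇒ div: -2*(-6*x) = -12.
Step 4. [-2*(-6*x) = -12] -2·(inner) — divide through by -2 ⇒ div: -6*x = 6.
Step 5. [-6*x = 6] leading coefficient -6: divide by -6. So div: x = -1.

Answer: x ∈ {-1}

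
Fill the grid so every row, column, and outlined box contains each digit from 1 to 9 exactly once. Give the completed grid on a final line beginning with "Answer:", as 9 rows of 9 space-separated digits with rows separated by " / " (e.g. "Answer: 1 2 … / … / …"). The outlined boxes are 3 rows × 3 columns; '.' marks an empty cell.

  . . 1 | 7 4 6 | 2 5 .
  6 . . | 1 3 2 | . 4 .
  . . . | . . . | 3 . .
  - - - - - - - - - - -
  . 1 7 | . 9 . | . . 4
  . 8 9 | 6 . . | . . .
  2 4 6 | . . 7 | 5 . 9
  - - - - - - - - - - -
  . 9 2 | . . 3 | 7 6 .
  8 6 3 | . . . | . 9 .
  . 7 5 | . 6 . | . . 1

Step 1. [r5c9∈{2,3,7}] r5c9 is the only open cell in col 9 admitting 3 ⇒ r5c9=3.
Step 2. [r9c1∈{4}] r9c1 has the single candidate 4. So r9c1=4.
Step 3. [r9c7∈{8}] only 8 remains possible at r9c7, so r9c7=8.
Step 4. [r3c1∈{5,7,9}] in col 1, 7 fits only at r3c1, so r3c1=7.
Step 5. [r8c9∈{2,5}] across col 9, 2 lands solely at r8c9 ⇒ r8c9=2.
Step 6. [r5c5∈{1,2,5}] col 5 places 2 nowhere but r5c5, so r5c5=2.
Step 7. [r7c4∈{4,5,8}] across row 7, 4 lands solely at r7c4 ⇒ r7c4=4.
Step 8. [r8c4∈{5}] r8c4's peers cover all but 5. So r8c4=5.
Step 9. [r3c8∈{1,8}] across row 3, 1 lands solely at r3c8, so r3c8=1.
Step 10. [r6c5∈{1,8}] across row 6, 1 lands solely at r6c5, so r6c5=1.
Step 11. [r4c1∈{3,5}] in box 4, 3 fits only at r4c1, so r4c1=3.
Step 12. [r4c4∈{8}] only 8 remains possible at r4c4 ⇒ r4c4=8.
Step 13. [r3c6∈{5,8,9}] in col 6, 8 fits only at r3c6, so r3c6=8.
Step 14. [r5c1∈{5}] r5c1 has the single candidate 5, so r5c1=5.
Step 15. [r3c2∈{2,5}] r3c2 is the only open cell in row 3 admitting 2. So r3c2=2.
Step 16. [r2c9∈{7,8}] across row 2, 7 lands solely at r2c9, so r2c9=7.
Step 17. [r9c4∈{2,9}] in row 9, 2 fits only at r9c4 ⇒ r9c4=2.
Step 18. [r3c3∈{4}] nothing but 4 survives at r3c3, so r3c3=4.
Step 19. [r1c9∈{8}] r1c9 has the single candidate 8 ⇒ r1c9=8.
Step 20. [r6c8∈{8}] r6c8 has the single candidate 8 ⇒ r6c8=8.
Step 21. [r8c7∈{4}] r8c7 has the single candidate 4, so r8c7=4.
Step 22. [r7c5∈{8}] only 8 remains possible at r7c5. So r7c5=8.
Step 23. [r9c8∈{3}] r9c8 is down to just 3. So r9c8=3.
Step 24. [r6c4∈{3}] nothing but 3 survives at r6c4, so r6c4=3.
Step 25. [r2c3∈{8}] r2c3's peers cover all but 8 ⇒ r2c3=8.
Step 26. [r4c8∈{2}] r4c8's peers cover all but 2, so r4c8=2.
Step 27. [r8c5∈{7}] only 7 remains possible at r8c5. So r8c5=7.
Step 28. [r9c6∈{9}] nothing but 9 survives at r9c6 ⇒ r9c6=9.
Step 29. [r1c2∈{3}] r1c2 is down to just 3, so r1c2=3.
Step 30. [r3c4∈{9}] nothing but 9 survives at r3c4. So r3c4=9.
Step 31. [r7c1∈{1}] r7c1 has the single candidate 1. So r7c1=1.
Step 32. [r7c9∈{5}] r7c9's peers cover all but 5, so r7c9=5.
Step 33. [r4c6∈{5}] r4c6's peers cover all but 5. So r4c6=5.
Step 34. [r3c5∈{5}] r3c5's peers cover all but 5. So r3c5=5.
Step 35. [r4c7∈{6}] nothing but 6 survives at r4c7. So r4c7=6.
Step 36. [r1c1∈{9}] only 9 remains possible at r1c1. So r1c1=9.
Step 37. [r5c8∈{7}] nothing but 7 survives at r5c8. So r5c8=7.
Step 38. [r3c9∈{6}] r3c9 is down to just 6. So r3c9=6.
Step 39. [r2c2∈{5}] only 5 remains possible at r2c2 ⇒ r2c2=5.
Step 40. [r5c7∈{1}] r5c7's peers cover all but 1 ⇒ r5c7=1.
Step 41. [r2c7∈{9}] r2c7's peers cover all but 9. So r2c7=9.
Step 42. [r5c6∈{4}] r5c6 has the single candidate 4. So r5c6=4.
Step 43. [r8c6∈{1}] r8c6 has the single candidate 1 ⇒ r8c6=1.

Answer: 9 3 1 7 4 6 2 5 8 / 6 5 8 1 3 2 9 4 7 / 7 2 4 9 5 8 3 1 6 / 3 1 7 8 9 5 6 2 4 / 5 8 9 6 2 4 1 7 3 / 2 4 6 3 1 7 5 8 9 / 1 9 2 4 8 3 7 6 5 / 8 6 3 5 7 1 4 9 2 / 4 7 5 2 6 9 8 3 1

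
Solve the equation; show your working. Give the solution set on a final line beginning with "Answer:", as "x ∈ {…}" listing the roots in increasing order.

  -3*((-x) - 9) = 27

Step 1. [-3*((-x) - 9) = 27] LHS = -3·(…); ÷-3 both sides ⇒ div: (-x) - 9 = -9.
Step 2. [(-x) - 9 = -9] add 9: x sits inside (… - 9), so sub: -x = 0.
Step 3. [-x = 0] leading − — multiply by −1. So neg: x = 0.

Answer: x ∈ {0}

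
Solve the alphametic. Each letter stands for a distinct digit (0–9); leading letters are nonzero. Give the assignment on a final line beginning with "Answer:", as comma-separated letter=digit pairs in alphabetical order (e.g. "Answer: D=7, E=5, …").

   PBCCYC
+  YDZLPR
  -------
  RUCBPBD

Step 1. [col 1: C + R ≡ D (mod 10)] several values work for C in column 1 (C + R ≡ D (mod 10), carry-in 0); try C=6. So C=6.
Step 2. [col 1: C + R ≡ D (mod 10)] no forcing yet in column 1 (carry-in 0); R=1 is free and consistent — try it. So R=1.
Step 3. [col 1: C + R ≡ D (mod 10)] from column 1 (C=6, R=1, carry-in 0, digits 1,6 already taken and all letters distinct): D must equal 7 ⇒ D=7.
Step 4. [col 2: Y + P ≡ B (mod 10)] B=9 is one option consistent with column 2 (Y + P ≡ B (mod 10), carry-in 0) — take it, so B=9.
Step 5. [col 2: Y + P ≡ B (mod 10)] no forcing yet in column 2 (carry-in 0); Y=5 is free and consistent — try it, so Y=5.
Step 6. [col 2: Y + P ≡ B (mod 10)] in column 2 we have Y+P≡B with carry-in 0; given Y=5, B=9 and digits 1,5,6,7,9 already taken and all letters distinct, that pins P to 4, so P=4.
Step 7. [col 3: C + L ≡ P (mod 10)] column 3 reads C+L+carry(0)=P with C=6, P=4; with digits 1,4,5,6,7,9 already taken and all letters distinct, the only value for L is 8. So L=8.
Step 8. [col 4: C + Z ≡ B (mod 10)] column 4 reads C+Z+carry(1)=B with C=6, B=9; with digits 1,4,5,6,7,8,9 already taken and all letters distinct, the only value for Z is 2 ⇒ Z=2.
Step 9. [col 6: P + Y ≡ U (mod 10)] from column 6 (P=4, Y=5, carry-in 1, digits 1,2,4,5,6,7,8,9 already taken and all letters distinct): U must equal 0, so U=0.

Answer: B=9, C=6, D=7, L=8, P=4, R=1, U=0, Y=5, Z=2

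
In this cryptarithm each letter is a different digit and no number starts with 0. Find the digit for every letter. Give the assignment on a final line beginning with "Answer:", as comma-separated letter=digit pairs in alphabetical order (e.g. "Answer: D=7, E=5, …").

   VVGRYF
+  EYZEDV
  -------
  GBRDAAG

Step 1. [col 1: F + V ≡ G (mod 10)] column 1 (F + V ≡ G (mod 10), carry-in 0) doesn't pin G yet; pick G=1 and continue, so G=1.
Step 2. [col 1: F + V ≡ G (mod 10)] no forcing yet in column 1 (carry-in 0); F=6 is free and consistent — try it. So F=6.
Step 3. [col 1: F + V ≡ G (mod 10)] column 1 reads F+V+carry(0)=G with F=6, G=1; with digits 1,6 already taken and all letters distinct, the only value for V is 5, so V=5.
Step 4. [col 2: Y + D ≡ A (mod 10)] D=2 is one option consistent with column 2 (Y + D ≡ A (mod 10), carry-in 1) — take it ⇒ D=2.
Step 5. [col 2: Y + D ≡ A (mod 10)] several values work for A in column 2 (Y + D ≡ A (mod 10), carry-in 1); try A=7 ⇒ A=7.
Step 6. [col 2: Y + D ≡ A (mod 10)] in column 2 we have Y+D≡A with carry-in 1; given D=2, A=7 and digits 1,2,5,6,7 already taken and all letters distinct, that pins Y to 4, so Y=4.
Step 7. [col 3: R + E ≡ A (mod 10)] several values work for R in column 3 (R + E ≡ A (mod 10), carry-in 0); try R=9 ⇒ R=9.
Step 8. [col 3: R + E ≡ A (mod 10)] from column 3 (R=9, A=7, carry-in 0, digits 1,2,4,5,6,7,9 already taken and all letters distinct): E must equal 8 ⇒ E=8.
Step 9. [col 4: G + Z ≡ D (mod 10)] in column 4 we have G+Z≡D with carry-in 1; given G=1, D=2 and digits 1,2,4,5,6,7,8,9 already taken and all letters distinct, that pins Z to 0, so Z=0.
Step 10. [col 6: V + E ≡ B (mod 10)] in column 6 we have V+E≡B with carry-in 0; given V=5, E=8 and digits 0,1,2,4,5,6,7,8,9 already taken and all letters distinct, that pins B to 3. So B=3.

Answer: A=7, B=3, D=2, E=8, F=6, G=1, R=9, V=5, Y=4, Z=0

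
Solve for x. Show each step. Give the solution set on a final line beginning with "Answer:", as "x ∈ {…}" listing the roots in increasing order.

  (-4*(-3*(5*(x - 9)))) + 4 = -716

Step 1. [(-4*(-3*(5*(x - 9)))) + 4 = -716] 4 comes off first (subtract 4) ⇒ sub: -4*(-3*(5*(x - 9))) = -720.
Step 2. [-4*(-3*(5*(x - 9))) = -720] -4·(inner) — divide through by -4. So div: -3*(5*(x - 9)) = 180.
Step 3. [-3*(5*(x - 9)) = 180] LHS = -3·(…); ÷-3 both sides, so div: 5*(x - 9) = -60.
Step 4. [5*(x - 9) = -60] leading coefficient 5: divide by 5 ⇒ div: x - 9 = -12.
Step 5. [x - 9 = -12] peel the -9: add 9 from each side, so sub: x = -3.

Answer: x ∈ {-3}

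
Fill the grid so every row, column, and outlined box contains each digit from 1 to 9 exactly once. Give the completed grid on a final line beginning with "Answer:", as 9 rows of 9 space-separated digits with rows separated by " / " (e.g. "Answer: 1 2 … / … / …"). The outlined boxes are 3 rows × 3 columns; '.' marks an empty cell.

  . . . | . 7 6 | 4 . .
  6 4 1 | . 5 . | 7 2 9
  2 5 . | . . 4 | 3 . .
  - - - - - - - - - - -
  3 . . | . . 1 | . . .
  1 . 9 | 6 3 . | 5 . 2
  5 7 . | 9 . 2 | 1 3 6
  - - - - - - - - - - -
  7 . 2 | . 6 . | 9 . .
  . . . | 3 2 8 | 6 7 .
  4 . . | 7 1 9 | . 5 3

Step 1. [r4c7∈{8}] only 8 remains possible at r4c7. So r4c7=8.
Step 2. [r1c1∈{8,9}] 8 has one home in col 1: r1c1. So r1c1=8.
Step 3. [r4c5∈{4}] r4c5's peers cover all but 4 ⇒ r4c5=4.
Step 4. [r1c8∈{1}] r1c8 has the single candidate 1, so r1c8=1.
Step 5. [r3c9∈{8}] r3c9 is down to just 8 ⇒ r3c9=8.
Step 6. [r7c4∈{4,5}] across col 4, 4 lands solely at r7c4, so r7c4=4.
Step 7. [r7c2∈{1,3,8}] across row 7, 3 lands solely at r7c2 ⇒ r7c2=3.
Step 8. [r5c2∈{8}] r5c2's peers cover all but 8. So r5c2=8.
Step 9. [r8c2∈{1,9}] in col 2, 1 fits only at r8c2 ⇒ r8c2=1.
Step 10. [r4c3∈{6}] r4c3's peers cover all but 6. So r4c3=6.
Step 11. [r8c3∈{5}] r8c3's peers cover all but 5. So r8c3=5.
Step 12. [r3c3∈{7}] r3c3's peers cover all but 7, so r3c3=7.
Step 13. [r4c4∈{5}] nothing but 5 survives at r4c4 ⇒ r4c4=5.
Step 14. [r1c4∈{2}] nothing but 2 survives at r1c4 ⇒ r1c4=2.
Step 15. [r7c9∈{1}] r7c9 has the single candidate 1. So r7c9=1.
Step 16. [r8c9∈{4}] nothing but 4 survives at r8c9. So r8c9=4.
Step 17. [r3c8∈{6}] only 6 remains possible at r3c8, so r3c8=6.
Step 18. [r5c8∈{4}] r5c8 is down to just 4, so r5c8=4.
Step 19. [r9c3∈{8}] r9c3 has the single candidate 8, so r9c3=8.
Step 20. [r2c4∈{8}] r2c4 has the single candidate 8 ⇒ r2c4=8.
Step 21. [r8c1∈{9}] r8c1's peers cover all but 9 ⇒ r8c1=9.
Step 22. [r6c5∈{8}] r6c5's peers cover all but 8, so r6c5=8.
Step 23. [r7c6∈{5}] r7c6 is down to just 5 ⇒ r7c6=5.
Step 24. [r1c9∈{5}] r1c9 has the single candidate 5 ⇒ r1c9=5.
Step 25. [r2c6∈{3}] only 3 remains possible at r2c6, so r2c6=3.
Step 26. [r9c2∈{6}] r9c2 has the single candidate 6 ⇒ r9c2=6.
Step 27. [r4c9∈{7}] r4c9 has the single candidate 7 ⇒ r4c9=7.
Step 28. [r9c7∈{2}] r9c7 is down to just 2, so r9c7=2.
Step 29. [r4c2∈{2}] r4c2's peers cover all but 2. So r4c2=2.
Step 30. [r3c5∈{9}] r3c5 has the single candidate 9, so r3c5=9.
Step 31. [r3c4∈{1}] r3c4 is down to just 1. So r3c4=1.
Step 32. [r7c8∈{8}] only 8 remains possible at r7c8 ⇒ r7c8=8.
Step 33. [r1c3∈{3}] r1c3 is down to just 3 ⇒ r1c3=3.
Step 34. [r1c2∈{9}] r1c2 is down to just 9 ⇒ r1c2=9.
Step 35. [r5c6∈{7}] r5c6 is down to just 7, so r5c6=7.
Step 36. [r4c8∈{9}] nothing but 9 survives at r4c8. So r4c8=9.
Step 37. [r6c3∈{4}] only 4 remains possible at r6c3. So r6c3=4.

Answer: 8 9 3 2 7 6 4 1 5 / 6 4 1 8 5 3 7 2 9 / 2 5 7 1 9 4 3 6 8 / 3 2 6 5 4 1 8 9 7 / 1 8 9 6 3 7 5 4 2 / 5 7 4 9 8 2 1 3 6 / 7 3 2 4 6 5 9 8 1 / 9 1 5 3 2 8 6 7 4 / 4 6 8 7 1 9 2 5 3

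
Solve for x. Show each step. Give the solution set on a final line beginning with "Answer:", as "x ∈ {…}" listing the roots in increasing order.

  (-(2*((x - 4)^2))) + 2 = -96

Step 1. [(-(2*((x - 4)^2))) + 2 = -96] the outer +2 inverts by subtracting 2. So sub: -(2*((x - 4)^2)) = -98.
Step 2. [-(2*((x - 4)^2)) = -98] LHS negated; negate both sides ⇒ neg: 2*((x - 4)^2) = 98.
Step 3. [2*((x - 4)^2) = 98] 2·(inner) — divide through by 2 ⇒ div: (x - 4)^2 = 49.
Step 4. [(x - 4)^2 = 49] 49 ≥ 0, LHS is (·)² — take ±√ ⇒ sqrt: x - 4 = 7 or -7.
Step 5. [x - 4 = 7 or -7] -4 is outermost — add 4 both sides ⇒ sub: x = 11 or -3.

Answer: x ∈ {-3, 11}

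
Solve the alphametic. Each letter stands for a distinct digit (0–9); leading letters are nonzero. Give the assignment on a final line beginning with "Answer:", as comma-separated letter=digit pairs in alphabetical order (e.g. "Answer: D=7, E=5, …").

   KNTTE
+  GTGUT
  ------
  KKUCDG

Step 1. [col 1: E + T ≡ G (mod 10)] column 1 (E + T ≡ G (mod 10), carry-in 0) doesn't pin T yet; pick T=4 and continue. So T=4.
Step 2. [col 1: E + T ≡ G (mod 10)] column 1 (E + T ≡ G (mod 10), carry-in 0) doesn't pin G yet; pick G=9 and continue ⇒ G=9.
Step 3. [K] adding two 5-digit numbers gives at most 5+1 digits, and here it does — K is that final carry and must be 1, so K=1.
Step 4. [col 1: E + T ≡ G (mod 10)] column 1 reads E+T+carry(0)=G with T=4, G=9; with digits 1,4,9 already taken and all letters distinct, the only value for E is 5 ⇒ E=5.
Step 5. [col 2: T + U ≡ D (mod 10)] several values work for U in column 2 (T + U ≡ D (mod 10), carry-in 0); try U=2, so U=2.
Step 6. [col 2: T + U ≡ D (mod 10)] from column 2 (T=4, U=2, carry-in 0, digits 1,2,4,5,9 already taken and all letters distinct): D must equal 6, so D=6.
Step 7. [col 3: T + G ≡ C (mod 10)] column 3 reads T+G+carry(0)=C with T=4, G=9; with digits 1,2,4,5,6,9 already taken and all letters distinct, the only value for C is 3, so C=3.
Step 8. [col 4: N + T ≡ U (mod 10)] in column 4 we have N+T≡U with carry-in 1; given T=4, U=2 and digits 1,2,3,4,5,6,9 already taken and all letters distinct, that pins N to 7, so N=7.

Answer: C=3, D=6, E=5, G=9, K=1, N=7, T=4, U=2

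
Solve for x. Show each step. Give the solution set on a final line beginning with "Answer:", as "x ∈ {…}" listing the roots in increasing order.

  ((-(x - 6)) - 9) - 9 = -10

Step 1. [((-(x - 6)) - 9) - 9 = -10] 9 comes off first (add 9). So sub: (-(x - 6)) - 9 = -1.
Step 2. [(-(x - 6)) - 9 = -1] 9 comes off first (add 9), so sub: -(x - 6) = 8.
Step 3. [-(x - 6) = 8] leading − — multiply by −1 ⇒ neg: x - 6 = -8.
Step 4. [x - 6 = -8] peel the -6: add 6 from each side. So sub: x = -2.

Answer: x ∈ {-2}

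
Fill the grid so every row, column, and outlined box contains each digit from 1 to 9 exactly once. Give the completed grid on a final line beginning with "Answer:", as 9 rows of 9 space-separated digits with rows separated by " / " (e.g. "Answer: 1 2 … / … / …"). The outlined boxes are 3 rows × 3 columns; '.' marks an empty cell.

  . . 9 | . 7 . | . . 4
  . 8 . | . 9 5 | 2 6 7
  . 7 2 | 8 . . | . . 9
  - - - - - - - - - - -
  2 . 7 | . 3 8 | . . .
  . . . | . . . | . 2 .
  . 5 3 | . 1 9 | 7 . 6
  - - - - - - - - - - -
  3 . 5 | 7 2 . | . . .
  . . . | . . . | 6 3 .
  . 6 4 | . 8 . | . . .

Step 1. [r2c3∈{1}] r2c3 is down to just 1, so r2c3=1.
Step 2. [r4c4∈{4,5,6}] in row 4, 6 fits only at r4c4 ⇒ r4c4=6.
Step 3. [r2c4∈{3,4}] r2c4 is the only open cell in row 2 admitting 3. So r2c4=3.
Step 4. [r8c1∈{1,7,8,9}] r8c1 is the only open cell in row 8 admitting 7 ⇒ r8c1=7.
Step 5. [r5c9∈{1,3,5,8}] 3 has one home in col 9: r5c9. So r5c9=3.
Step 6. [r3c5∈{4,6}] r3c5 is the only open cell in col 5 admitting 6 ⇒ r3c5=6.
Step 7. [r3c6∈{1,4}] across box 2, 4 lands solely at r3c6 ⇒ r3c6=4.
Step 8. [r8c6∈{1}] r8c6's peers cover all but 1 ⇒ r8c6=1.
Step 9. [r3c7∈{1,3,5}] in row 3, 3 fits only at r3c7. So r3c7=3.
Step 10. [r3c8∈{1,5}] row 3 places 1 nowhere but r3c8, so r3c8=1.
Step 11. [r9c9∈{1,2,5}] row 9 places 2 nowhere but r9c9. So r9c9=2.
Step 12. [r5c3∈{6,8}] in col 3, 6 fits only at r5c3, so r5c3=6.
Step 13. [r9c8∈{5,7,9}] in row 9, 7 fits only at r9c8 ⇒ r9c8=7.
Step 14. [r6c4∈{2,4}] r6c4 is the only open cell in row 6 admitting 2 ⇒ r6c4=2.
Step 15. [r2c1∈{4}] r2c1 has the single candidate 4, so r2c1=4.
Step 16. [r6c8∈{4,8}] row 6 places 4 nowhere but r6c8. So r6c8=4.
Step 17. [r5c7∈{1,5,8,9}] in box 6, 8 fits only at r5c7. So r5c7=8.
Step 18. [r1c7∈{5}] nothing but 5 survives at r1c7 ⇒ r1c7=5.
Step 19. [r8c9∈{5,8}] r8c9 is the only open cell in box 9 admitting 5 ⇒ r8c9=5.
Step 20. [r4c2∈{1,4,9}] 4 has one home in row 4: r4c2, so r4c2=4.
Step 21. [r8c5∈{4}] nothing but 4 survives at r8c5 ⇒ r8c5=4.
Step 22. [r7c9∈{1,8}] 8 has one home in col 9: r7c9 ⇒ r7c9=8.
Step 23. [r7c8∈{9}] r7c8 is down to just 9 ⇒ r7c8=9.
Step 24. [r9c7∈{1}] r9c7 is down to just 1, so r9c7=1.
Step 25. [r9c1∈{9}] nothing but 9 survives at r9c1 ⇒ r9c1=9.
Step 26. [r5c1∈{1}] r5c1 has the single candidate 1, so r5c1=1.
Step 27. [r5c4∈{4,5}] r5c4 is the only open cell in row 5 admitting 4, so r5c4=4.
Step 28. [r8c2∈{2}] only 2 remains possible at r8c2, so r8c2=2.
Step 29. [r4c9∈{1}] r4c9's peers cover all but 1 ⇒ r4c9=1.
Step 30. [r1c1∈{6}] only 6 remains possible at r1c1, so r1c1=6.
Step 31. [r1c4∈{1}] r1c4 has the single candidate 1. So r1c4=1.
Step 32. [r4c7∈{9}] only 9 remains possible at r4c7 ⇒ r4c7=9.
Step 33. [r7c6∈{6}] nothing but 6 survives at r7c6. So r7c6=6.
Step 34. [r1c6∈{2}] only 2 remains possible at r1c6. So r1c6=2.
Step 35. [r5c2∈{9}] r5c2's peers cover all but 9 ⇒ r5c2=9.
Step 36. [r8c4∈{9}] r8c4 has the single candidate 9 ⇒ r8c4=9.
Step 37. [r9c6∈{3}] r9c6's peers cover all but 3, so r9c6=3.
Step 38. [r5c5∈{5}] only 5 remains possible at r5c5, so r5c5=5.
Step 39. [r7c2∈{1}] r7c2 is down to just 1, so r7c2=1.
Step 40. [r1c2∈{3}] only 3 remains possible at r1c2, so r1c2=3.
Step 41. [r5c6∈{7}] r5c6 has the single candidate 7, so r5c6=7.
Step 42. [r6c1∈{8}] r6c1 has the single candidate 8, so r6c1=8.
Step 43. [r1c8∈{8}] nothing but 8 survives at r1c8. So r1c8=8.
Step 44. [r3c1∈{5}] r3c1 has the single candidate 5 ⇒ r3c1=5.
Step 45. [r8c3∈{8}] r8c3 is down to just 8, so r8c3=8.
Step 46. [r9c4∈{5}] r9c4 is down to just 5, so r9c4=5.
Step 47. [r4c8∈{5}] r4c8 is down to just 5 ⇒ r4c8=5.
Step 48. [r7c7∈{4}] r7c7 has the single candidate 4 ⇒ r7c7=4.

Answer: 6 3 9 1 7 2 5 8 4 / 4 8 1 3 9 5 2 6 7 / 5 7 2 8 6 4 3 1 9 / 2 4 7 6 3 8 9 5 1 / 1 9 6 4 5 7 8 2 3 / 8 5 3 2 1 9 7 4 6 / 3 1 5 7 2 6 4 9 8 / 7 2 8 9 4 1 6 3 5 / 9 6 4 5 8 3 1 7 2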